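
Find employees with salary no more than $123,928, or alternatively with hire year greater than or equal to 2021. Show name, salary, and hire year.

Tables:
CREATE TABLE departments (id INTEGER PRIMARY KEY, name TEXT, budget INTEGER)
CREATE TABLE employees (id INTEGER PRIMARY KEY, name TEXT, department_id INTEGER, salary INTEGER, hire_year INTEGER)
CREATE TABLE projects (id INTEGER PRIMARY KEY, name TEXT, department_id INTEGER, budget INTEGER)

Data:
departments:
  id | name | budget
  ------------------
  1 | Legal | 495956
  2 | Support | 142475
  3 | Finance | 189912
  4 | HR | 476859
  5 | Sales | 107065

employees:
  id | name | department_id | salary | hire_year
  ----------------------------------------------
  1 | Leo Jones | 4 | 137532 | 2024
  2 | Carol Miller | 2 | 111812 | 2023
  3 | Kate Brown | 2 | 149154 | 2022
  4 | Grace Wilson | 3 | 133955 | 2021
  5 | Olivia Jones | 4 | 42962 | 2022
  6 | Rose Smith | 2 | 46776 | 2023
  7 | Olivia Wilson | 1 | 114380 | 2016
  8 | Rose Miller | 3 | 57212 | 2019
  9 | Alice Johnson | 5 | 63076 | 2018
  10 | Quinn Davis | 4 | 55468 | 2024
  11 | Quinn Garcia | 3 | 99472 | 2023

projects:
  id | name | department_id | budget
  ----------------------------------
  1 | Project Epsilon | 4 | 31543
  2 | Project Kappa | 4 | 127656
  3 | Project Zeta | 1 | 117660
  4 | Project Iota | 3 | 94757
SELECT name, salary, hire_year FROM employees WHERE salary <= 123928 OR hire_year >= 2021

Execution result:
name | salary | hire_year
Leo Jones | 137532 | 2024
Carol Miller | 111812 | 2023
Kate Brown | 149154 | 2022
Grace Wilson | 133955 | 2021
Olivia Jones | 42962 | 2022
Rose Smith | 46776 | 2023
Olivia Wilson | 114380 | 2016
Rose Miller | 57212 | 2019
Alice Johnson | 63076 | 2018
Quinn Davis | 55468 | 2024
Quinn Garcia | 99472 | 2023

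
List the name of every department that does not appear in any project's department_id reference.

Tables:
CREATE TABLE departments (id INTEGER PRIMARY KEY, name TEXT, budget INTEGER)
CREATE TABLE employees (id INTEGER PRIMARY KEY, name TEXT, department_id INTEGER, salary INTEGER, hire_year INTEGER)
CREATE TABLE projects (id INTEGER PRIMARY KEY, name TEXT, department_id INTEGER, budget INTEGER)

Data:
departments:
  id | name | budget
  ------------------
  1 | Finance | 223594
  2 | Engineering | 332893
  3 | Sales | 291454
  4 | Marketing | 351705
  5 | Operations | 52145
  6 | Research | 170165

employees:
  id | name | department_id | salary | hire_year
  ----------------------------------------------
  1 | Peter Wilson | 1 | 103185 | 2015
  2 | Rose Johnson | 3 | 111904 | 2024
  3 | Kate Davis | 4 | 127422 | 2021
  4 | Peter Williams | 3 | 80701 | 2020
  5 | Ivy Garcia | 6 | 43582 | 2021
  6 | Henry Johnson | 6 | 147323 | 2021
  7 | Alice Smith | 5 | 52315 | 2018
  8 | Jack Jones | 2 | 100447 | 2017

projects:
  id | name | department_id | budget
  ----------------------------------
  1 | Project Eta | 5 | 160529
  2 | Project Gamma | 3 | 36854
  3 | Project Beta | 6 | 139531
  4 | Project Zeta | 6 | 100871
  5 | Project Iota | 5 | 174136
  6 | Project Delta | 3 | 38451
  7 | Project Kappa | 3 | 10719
SELECT p.name FROM departments p LEFT JOIN projects c ON c.department_id = p.id WHERE c.id IS NULL

Execution result:
name
Finance
Engineering
Marketing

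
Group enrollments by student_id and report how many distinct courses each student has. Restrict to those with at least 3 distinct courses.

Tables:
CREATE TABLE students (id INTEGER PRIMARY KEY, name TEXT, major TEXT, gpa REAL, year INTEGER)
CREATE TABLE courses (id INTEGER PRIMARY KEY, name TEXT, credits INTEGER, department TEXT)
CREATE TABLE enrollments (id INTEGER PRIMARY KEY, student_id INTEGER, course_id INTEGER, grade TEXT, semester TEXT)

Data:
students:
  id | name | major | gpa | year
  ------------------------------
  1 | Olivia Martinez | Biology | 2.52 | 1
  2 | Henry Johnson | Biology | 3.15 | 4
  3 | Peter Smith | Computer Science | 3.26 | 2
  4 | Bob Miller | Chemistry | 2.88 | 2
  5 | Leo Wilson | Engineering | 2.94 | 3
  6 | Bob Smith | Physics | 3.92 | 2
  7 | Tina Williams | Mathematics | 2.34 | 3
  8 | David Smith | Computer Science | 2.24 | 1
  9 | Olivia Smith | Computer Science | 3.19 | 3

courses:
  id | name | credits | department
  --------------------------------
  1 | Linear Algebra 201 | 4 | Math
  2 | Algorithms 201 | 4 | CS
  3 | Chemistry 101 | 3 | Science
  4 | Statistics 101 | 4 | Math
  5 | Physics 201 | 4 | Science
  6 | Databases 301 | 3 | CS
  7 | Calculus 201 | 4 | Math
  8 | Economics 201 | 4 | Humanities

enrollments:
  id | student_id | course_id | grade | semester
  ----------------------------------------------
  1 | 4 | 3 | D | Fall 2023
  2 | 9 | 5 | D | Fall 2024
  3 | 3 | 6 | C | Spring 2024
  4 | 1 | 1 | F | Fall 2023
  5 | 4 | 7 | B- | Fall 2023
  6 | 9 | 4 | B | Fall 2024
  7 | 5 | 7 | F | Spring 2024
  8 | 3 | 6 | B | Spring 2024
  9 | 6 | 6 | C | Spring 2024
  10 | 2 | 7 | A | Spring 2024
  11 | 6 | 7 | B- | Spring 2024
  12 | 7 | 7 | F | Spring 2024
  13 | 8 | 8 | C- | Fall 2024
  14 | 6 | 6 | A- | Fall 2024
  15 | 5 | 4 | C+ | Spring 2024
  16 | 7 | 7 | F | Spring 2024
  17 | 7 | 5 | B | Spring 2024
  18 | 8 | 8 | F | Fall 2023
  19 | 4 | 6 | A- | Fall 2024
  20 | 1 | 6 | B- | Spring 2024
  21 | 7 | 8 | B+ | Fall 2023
SELECT student_id, COUNT(DISTINCT course_id) AS distinct_course_count FROM enrollments GROUP BY student_id HAVING COUNT(DISTINCT course_id) >= 3

Execution result:
student_id | distinct_course_count
4 | 3
7 | 3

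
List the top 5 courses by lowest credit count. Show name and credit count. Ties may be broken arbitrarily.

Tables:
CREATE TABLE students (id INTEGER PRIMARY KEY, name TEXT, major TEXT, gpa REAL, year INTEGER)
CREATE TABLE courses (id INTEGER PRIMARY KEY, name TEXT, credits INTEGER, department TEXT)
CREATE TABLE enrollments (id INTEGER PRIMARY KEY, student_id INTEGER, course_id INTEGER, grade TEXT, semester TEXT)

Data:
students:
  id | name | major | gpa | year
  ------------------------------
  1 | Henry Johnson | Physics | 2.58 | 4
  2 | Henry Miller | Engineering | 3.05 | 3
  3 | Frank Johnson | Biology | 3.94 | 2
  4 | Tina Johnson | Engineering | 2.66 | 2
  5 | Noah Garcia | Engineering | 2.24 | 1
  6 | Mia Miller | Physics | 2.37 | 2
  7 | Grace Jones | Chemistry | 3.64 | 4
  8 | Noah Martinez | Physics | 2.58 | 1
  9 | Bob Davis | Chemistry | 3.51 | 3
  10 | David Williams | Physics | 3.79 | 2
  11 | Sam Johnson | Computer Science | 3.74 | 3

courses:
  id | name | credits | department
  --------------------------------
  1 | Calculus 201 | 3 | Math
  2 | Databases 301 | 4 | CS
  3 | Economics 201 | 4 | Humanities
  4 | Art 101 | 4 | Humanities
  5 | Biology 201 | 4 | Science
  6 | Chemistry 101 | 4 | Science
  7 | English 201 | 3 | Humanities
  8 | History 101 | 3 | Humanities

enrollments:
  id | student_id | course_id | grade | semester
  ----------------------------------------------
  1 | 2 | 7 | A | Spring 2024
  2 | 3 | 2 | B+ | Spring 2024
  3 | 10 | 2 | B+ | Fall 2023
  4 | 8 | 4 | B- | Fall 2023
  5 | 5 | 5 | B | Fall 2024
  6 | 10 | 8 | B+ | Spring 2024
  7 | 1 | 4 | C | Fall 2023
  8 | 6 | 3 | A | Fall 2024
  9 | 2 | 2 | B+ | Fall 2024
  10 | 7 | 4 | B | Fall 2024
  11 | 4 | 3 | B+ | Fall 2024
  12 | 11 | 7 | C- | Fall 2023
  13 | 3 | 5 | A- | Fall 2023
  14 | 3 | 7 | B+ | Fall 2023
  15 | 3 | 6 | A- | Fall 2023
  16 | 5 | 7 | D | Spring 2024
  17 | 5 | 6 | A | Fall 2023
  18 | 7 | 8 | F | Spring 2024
SELECT name, credits FROM courses ORDER BY credits ASC LIMIT 5

Execution result:
name | credits
Calculus 201 | 3
English 201 | 3
History 101 | 3
Databases 301 | 4
Economics 201 | 4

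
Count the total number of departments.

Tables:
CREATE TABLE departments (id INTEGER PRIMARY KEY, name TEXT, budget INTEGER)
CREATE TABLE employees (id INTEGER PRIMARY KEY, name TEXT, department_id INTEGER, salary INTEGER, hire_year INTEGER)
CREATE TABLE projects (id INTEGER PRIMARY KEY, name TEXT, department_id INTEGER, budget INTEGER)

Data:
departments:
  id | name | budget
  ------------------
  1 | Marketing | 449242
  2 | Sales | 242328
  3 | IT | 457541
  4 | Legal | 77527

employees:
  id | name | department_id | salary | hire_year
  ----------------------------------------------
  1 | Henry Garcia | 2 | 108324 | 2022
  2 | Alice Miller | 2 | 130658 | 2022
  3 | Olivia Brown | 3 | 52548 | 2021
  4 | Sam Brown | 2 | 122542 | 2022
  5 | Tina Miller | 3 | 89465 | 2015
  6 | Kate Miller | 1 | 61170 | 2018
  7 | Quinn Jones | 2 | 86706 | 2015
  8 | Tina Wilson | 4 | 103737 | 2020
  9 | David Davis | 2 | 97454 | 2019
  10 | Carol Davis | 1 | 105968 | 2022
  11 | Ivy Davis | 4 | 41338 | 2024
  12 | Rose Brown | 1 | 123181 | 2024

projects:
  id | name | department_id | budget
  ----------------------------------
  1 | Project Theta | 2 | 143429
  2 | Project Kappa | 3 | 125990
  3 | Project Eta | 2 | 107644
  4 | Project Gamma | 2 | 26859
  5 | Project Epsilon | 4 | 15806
SELECT COUNT(*) FROM departments

Execution result:
4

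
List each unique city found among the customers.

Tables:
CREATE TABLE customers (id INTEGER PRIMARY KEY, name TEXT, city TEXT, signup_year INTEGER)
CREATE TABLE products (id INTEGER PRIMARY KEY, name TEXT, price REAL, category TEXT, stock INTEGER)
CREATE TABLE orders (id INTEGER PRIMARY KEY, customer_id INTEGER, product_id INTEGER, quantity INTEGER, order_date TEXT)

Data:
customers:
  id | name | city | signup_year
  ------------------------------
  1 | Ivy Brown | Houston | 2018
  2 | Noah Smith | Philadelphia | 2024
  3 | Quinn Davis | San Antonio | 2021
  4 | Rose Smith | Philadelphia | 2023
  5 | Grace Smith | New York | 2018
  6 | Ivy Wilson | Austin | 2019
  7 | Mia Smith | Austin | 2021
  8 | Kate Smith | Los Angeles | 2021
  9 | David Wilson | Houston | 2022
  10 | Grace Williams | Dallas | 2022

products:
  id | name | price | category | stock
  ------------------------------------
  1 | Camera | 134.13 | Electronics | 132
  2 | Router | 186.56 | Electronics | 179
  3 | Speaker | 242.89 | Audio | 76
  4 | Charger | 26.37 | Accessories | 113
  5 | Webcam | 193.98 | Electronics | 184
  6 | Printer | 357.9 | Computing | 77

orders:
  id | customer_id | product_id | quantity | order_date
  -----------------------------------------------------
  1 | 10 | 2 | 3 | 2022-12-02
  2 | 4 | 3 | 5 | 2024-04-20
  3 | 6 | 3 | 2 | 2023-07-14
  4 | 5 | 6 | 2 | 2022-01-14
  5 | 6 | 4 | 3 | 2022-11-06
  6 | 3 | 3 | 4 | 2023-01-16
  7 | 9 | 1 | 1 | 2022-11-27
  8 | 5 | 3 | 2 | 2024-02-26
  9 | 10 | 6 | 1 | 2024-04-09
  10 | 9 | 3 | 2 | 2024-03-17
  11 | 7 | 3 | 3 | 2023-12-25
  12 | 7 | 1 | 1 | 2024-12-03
SELECT DISTINCT city FROM customers

Execution result:
city
Houston
Philadelphia
San Antonio
New York
Austin
Los Angeles
Dallas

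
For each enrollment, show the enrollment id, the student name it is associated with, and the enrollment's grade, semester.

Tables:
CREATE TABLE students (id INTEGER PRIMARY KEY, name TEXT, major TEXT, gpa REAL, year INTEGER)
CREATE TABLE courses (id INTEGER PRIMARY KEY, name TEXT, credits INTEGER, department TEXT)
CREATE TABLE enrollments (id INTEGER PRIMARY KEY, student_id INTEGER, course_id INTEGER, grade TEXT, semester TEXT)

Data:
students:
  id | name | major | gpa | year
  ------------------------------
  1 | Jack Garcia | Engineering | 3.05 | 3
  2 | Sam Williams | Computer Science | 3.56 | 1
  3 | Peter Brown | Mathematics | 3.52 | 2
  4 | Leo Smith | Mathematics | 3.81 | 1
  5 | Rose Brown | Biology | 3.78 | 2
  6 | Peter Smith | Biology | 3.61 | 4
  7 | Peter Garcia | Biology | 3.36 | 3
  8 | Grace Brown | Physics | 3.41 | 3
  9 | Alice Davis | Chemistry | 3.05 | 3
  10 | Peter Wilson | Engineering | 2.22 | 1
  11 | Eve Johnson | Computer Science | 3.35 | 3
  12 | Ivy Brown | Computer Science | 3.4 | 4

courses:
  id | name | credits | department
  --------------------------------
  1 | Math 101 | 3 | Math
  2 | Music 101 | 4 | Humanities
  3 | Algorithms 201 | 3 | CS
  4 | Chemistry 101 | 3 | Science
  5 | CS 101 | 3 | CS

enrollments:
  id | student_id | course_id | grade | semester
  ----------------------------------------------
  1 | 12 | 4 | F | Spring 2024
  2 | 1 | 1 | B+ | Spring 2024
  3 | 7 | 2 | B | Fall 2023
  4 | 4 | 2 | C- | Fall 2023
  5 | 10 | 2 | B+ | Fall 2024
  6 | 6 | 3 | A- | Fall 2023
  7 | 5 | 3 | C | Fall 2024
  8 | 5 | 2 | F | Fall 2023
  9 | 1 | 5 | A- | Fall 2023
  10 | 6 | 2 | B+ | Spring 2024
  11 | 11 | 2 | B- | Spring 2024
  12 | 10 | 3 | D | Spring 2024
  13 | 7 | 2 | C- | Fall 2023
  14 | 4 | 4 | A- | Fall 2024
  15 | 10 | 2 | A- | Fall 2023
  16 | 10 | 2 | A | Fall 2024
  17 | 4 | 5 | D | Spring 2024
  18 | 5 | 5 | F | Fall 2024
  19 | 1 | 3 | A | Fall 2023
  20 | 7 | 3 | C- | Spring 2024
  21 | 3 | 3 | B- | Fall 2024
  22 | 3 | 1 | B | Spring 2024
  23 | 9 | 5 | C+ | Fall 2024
SELECT c.id, p.name AS student, c.grade, c.semester FROM enrollments c JOIN students p ON c.student_id = p.id

Execution result:
id | student | grade | semester
1 | Ivy Brown | F | Spring 2024
2 | Jack Garcia | B+ | Spring 2024
3 | Peter Garcia | B | Fall 2023
4 | Leo Smith | C- | Fall 2023
5 | Peter Wilson | B+ | Fall 2024
6 | Peter Smith | A- | Fall 2023
7 | Rose Brown | C | Fall 2024
8 | Rose Brown | F | Fall 2023
9 | Jack Garcia | A- | Fall 2023
10 | Peter Smith | B+ | Spring 2024
11 | Eve Johnson | B- | Spring 2024
12 | Peter Wilson | D | Spring 2024
13 | Peter Garcia | C- | Fall 2023
14 | Leo Smith | A- | Fall 2024
15 | Peter Wilson | A- | Fall 2023
16 | Peter Wilson | A | Fall 2024
17 | Leo Smith | D | Spring 2024
18 | Rose Brown | F | Fall 2024
19 | Jack Garcia | A | Fall 2023
20 | Peter Garcia | C- | Spring 2024
21 | Peter Brown | B- | Fall 2024
22 | Peter Brown | B | Spring 2024
23 | Alice Davis | C+ | Fall 2024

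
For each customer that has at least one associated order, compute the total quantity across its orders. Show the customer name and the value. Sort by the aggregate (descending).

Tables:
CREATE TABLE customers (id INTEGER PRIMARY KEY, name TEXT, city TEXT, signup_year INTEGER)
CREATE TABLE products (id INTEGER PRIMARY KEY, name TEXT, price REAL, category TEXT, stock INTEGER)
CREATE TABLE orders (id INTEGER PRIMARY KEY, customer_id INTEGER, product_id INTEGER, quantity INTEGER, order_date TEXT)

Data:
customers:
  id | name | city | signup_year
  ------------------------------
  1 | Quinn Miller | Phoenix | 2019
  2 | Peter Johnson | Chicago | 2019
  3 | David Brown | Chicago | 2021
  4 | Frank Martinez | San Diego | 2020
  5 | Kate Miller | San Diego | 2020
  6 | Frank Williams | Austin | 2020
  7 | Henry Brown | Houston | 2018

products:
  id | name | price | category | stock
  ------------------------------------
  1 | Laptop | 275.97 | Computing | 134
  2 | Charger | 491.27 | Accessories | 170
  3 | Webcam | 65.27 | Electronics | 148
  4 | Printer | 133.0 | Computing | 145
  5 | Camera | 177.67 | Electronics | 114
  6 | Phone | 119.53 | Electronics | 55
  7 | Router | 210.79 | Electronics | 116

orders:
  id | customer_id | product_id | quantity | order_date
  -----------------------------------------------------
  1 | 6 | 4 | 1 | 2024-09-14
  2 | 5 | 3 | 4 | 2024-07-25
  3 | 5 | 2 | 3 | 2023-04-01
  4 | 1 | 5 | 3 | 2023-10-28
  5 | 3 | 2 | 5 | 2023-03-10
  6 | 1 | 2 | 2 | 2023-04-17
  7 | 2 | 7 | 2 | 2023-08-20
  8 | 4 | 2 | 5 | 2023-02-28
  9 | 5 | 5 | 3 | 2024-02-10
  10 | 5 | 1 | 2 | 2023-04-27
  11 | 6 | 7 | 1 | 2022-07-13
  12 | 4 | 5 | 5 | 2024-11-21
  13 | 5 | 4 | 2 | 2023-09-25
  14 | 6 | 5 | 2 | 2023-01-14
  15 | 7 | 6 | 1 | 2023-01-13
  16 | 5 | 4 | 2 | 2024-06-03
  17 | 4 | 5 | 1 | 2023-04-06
SELECT p.name, SUM(c.quantity) AS sum_quantity FROM orders c JOIN customers p ON c.customer_id = p.id GROUP BY p.id, p.name ORDER BY sum_quantity DESC

Execution result:
name | sum_quantity
Kate Miller | 16
Frank Martinez | 11
Quinn Miller | 5
David Brown | 5
Frank Williams | 4
Peter Johnson | 2
Henry Brown | 1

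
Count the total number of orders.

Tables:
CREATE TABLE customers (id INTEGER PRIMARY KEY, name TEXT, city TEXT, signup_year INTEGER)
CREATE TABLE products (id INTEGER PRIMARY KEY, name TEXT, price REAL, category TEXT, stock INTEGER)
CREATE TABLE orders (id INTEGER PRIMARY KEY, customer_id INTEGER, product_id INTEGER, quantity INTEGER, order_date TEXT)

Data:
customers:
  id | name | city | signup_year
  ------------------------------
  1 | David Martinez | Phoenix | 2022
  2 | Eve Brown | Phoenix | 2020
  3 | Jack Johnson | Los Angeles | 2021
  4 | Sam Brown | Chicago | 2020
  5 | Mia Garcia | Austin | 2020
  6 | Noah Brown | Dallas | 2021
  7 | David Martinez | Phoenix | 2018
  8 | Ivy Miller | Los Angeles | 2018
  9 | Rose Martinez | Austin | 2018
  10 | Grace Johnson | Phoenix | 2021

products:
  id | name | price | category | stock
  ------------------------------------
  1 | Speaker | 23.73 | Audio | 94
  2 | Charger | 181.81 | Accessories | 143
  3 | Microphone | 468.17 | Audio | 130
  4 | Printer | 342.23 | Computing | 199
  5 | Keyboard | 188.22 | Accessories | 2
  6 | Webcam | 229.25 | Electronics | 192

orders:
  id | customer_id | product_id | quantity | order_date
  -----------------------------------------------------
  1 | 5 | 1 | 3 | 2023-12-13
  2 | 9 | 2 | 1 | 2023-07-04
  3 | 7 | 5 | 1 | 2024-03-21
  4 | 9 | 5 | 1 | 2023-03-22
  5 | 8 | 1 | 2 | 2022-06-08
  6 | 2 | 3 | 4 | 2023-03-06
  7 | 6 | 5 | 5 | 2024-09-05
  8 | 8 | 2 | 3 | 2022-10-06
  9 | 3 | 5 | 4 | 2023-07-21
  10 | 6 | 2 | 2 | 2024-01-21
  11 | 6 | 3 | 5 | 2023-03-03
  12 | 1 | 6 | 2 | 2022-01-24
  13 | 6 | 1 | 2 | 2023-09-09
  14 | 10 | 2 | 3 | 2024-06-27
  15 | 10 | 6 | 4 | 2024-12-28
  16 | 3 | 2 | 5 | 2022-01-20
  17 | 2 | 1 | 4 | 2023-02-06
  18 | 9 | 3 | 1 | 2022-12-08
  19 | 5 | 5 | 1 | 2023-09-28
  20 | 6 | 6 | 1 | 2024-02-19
SELECT COUNT(*) FROM orders

Execution result:
20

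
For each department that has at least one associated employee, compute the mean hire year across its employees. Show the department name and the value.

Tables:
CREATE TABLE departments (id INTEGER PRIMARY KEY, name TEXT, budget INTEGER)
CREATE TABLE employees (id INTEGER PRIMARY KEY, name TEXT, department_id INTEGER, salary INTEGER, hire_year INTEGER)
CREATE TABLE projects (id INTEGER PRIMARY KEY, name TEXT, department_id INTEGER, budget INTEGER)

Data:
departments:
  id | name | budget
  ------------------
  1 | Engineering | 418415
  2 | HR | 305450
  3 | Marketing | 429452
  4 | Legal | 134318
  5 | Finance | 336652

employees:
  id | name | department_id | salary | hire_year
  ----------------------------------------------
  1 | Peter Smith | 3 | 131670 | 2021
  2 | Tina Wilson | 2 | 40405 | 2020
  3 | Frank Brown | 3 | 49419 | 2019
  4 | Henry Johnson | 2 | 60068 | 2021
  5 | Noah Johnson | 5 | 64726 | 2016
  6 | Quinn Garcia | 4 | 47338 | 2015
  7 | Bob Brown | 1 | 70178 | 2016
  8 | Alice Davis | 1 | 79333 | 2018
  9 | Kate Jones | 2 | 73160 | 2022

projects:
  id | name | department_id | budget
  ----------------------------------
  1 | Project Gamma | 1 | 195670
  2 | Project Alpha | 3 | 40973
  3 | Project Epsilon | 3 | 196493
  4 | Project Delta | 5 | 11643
SELECT p.name, AVG(c.hire_year) AS avg_hire_year FROM employees c JOIN departments p ON c.department_id = p.id GROUP BY p.id, p.name

Execution result:
name | avg_hire_year
Engineering | 2017.00
HR | 2021.00
Marketing | 2020.00
Legal | 2015.00
Finance | 2016.00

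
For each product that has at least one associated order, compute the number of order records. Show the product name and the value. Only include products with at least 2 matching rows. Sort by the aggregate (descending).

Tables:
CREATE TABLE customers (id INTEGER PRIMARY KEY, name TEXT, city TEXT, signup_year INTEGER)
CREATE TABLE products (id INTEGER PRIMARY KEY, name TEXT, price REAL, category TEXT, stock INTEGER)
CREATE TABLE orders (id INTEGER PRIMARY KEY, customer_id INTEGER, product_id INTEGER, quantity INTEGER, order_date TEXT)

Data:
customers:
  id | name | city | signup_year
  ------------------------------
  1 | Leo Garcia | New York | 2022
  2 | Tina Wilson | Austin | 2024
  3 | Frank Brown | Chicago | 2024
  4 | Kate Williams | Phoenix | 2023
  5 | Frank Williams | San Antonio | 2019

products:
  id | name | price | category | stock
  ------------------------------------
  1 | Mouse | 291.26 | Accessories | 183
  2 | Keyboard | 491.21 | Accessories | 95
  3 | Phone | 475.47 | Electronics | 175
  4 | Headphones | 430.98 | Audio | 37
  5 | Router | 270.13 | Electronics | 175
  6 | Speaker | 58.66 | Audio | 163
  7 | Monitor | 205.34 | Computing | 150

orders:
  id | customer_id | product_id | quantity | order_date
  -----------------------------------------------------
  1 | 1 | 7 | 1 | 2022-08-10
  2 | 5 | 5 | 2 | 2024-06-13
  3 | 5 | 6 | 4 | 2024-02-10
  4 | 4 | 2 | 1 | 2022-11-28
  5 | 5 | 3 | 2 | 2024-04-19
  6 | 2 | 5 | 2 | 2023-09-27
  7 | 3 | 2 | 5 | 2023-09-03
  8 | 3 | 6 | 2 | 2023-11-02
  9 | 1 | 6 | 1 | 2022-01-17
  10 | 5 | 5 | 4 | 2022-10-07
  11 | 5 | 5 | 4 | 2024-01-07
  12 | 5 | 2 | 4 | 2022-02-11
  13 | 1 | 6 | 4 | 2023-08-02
SELECT p.name, COUNT(*) AS n FROM orders c JOIN products p ON c.product_id = p.id GROUP BY p.id, p.name HAVING COUNT(*) >= 2 ORDER BY n DESC

Execution result:
name | n
Router | 4
Speaker | 4
Keyboard | 3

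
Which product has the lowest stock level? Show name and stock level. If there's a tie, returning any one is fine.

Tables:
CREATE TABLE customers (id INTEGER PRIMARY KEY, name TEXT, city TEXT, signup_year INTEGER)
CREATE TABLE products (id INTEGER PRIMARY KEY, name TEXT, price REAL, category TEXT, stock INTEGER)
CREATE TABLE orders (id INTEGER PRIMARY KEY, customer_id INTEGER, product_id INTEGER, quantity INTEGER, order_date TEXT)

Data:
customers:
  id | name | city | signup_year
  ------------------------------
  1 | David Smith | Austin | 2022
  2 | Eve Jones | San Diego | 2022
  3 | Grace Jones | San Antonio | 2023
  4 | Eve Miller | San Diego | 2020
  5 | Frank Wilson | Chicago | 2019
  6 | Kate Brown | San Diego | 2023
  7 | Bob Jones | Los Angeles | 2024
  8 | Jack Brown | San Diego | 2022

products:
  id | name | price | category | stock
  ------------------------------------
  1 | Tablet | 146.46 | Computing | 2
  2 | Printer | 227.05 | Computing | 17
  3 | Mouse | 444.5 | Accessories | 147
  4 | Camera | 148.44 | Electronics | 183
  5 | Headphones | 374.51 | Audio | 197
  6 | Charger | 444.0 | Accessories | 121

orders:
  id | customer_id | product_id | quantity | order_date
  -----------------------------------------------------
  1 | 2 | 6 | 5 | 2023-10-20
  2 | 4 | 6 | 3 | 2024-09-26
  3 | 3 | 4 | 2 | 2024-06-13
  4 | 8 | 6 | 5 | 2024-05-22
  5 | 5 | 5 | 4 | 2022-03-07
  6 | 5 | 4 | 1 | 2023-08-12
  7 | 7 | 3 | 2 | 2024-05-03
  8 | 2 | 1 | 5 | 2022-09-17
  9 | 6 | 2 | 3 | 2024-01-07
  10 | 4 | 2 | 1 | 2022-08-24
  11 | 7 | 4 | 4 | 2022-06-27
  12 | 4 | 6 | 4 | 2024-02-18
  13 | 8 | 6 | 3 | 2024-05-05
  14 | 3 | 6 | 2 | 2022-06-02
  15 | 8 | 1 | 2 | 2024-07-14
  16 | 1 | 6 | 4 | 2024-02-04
SELECT name, stock FROM products ORDER BY stock ASC LIMIT 1

Execution result:
name | stock
Tablet | 2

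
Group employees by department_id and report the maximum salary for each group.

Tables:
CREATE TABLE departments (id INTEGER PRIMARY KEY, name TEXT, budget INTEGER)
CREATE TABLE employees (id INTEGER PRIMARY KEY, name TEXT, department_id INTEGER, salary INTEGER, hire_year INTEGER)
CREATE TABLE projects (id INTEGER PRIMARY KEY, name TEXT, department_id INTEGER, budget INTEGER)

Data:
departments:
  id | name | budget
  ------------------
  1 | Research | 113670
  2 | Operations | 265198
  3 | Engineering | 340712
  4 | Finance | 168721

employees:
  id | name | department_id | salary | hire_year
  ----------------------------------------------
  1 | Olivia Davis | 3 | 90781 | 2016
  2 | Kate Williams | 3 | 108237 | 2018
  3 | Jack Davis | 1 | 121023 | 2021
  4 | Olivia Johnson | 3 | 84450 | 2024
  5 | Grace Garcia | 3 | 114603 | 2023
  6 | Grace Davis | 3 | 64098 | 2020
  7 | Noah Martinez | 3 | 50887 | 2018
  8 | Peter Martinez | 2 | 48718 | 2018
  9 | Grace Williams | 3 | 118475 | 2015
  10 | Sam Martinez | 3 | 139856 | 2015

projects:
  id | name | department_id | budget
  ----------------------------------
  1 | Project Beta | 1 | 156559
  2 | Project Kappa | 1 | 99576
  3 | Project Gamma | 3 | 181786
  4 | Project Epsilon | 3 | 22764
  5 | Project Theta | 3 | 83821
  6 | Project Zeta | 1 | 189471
SELECT department_id, MAX(salary) AS max_salary FROM employees GROUP BY department_id

Execution result:
department_id | max_salary
1 | 121023
2 | 48718
3 | 139856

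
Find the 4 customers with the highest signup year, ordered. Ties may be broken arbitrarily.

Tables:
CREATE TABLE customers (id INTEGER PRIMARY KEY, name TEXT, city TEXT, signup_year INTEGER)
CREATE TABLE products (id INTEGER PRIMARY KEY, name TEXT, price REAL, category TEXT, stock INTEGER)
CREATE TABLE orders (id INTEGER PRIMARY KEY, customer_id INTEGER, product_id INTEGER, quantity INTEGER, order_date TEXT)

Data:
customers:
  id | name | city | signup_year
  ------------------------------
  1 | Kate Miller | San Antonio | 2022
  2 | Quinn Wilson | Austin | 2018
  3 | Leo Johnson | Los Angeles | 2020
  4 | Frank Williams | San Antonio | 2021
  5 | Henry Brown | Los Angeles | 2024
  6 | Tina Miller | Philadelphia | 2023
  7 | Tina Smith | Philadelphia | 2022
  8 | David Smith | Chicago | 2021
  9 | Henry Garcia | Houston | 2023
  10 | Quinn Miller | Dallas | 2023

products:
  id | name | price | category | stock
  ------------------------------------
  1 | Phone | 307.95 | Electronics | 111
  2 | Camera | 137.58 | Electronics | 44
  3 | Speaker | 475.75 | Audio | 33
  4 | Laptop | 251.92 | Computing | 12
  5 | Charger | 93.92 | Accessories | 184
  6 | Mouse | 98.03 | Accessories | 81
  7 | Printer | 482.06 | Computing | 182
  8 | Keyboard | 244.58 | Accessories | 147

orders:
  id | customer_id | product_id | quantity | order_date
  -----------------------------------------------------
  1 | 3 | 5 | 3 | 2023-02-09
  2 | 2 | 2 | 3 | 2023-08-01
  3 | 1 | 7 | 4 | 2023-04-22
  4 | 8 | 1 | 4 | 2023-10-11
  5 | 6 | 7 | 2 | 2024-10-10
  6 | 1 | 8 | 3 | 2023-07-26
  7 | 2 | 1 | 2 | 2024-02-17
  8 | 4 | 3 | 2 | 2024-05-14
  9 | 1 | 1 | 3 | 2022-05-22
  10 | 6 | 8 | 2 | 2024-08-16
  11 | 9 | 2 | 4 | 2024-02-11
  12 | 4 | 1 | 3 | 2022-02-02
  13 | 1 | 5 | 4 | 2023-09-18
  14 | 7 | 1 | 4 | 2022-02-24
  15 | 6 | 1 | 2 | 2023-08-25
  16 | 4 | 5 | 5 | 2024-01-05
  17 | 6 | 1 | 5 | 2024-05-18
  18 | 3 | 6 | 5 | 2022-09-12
SELECT name, signup_year FROM customers ORDER BY signup_year DESC LIMIT 4

Execution result:
name | signup_year
Henry Brown | 2024
Tina Miller | 2023
Henry Garcia | 2023
Quinn Miller | 2023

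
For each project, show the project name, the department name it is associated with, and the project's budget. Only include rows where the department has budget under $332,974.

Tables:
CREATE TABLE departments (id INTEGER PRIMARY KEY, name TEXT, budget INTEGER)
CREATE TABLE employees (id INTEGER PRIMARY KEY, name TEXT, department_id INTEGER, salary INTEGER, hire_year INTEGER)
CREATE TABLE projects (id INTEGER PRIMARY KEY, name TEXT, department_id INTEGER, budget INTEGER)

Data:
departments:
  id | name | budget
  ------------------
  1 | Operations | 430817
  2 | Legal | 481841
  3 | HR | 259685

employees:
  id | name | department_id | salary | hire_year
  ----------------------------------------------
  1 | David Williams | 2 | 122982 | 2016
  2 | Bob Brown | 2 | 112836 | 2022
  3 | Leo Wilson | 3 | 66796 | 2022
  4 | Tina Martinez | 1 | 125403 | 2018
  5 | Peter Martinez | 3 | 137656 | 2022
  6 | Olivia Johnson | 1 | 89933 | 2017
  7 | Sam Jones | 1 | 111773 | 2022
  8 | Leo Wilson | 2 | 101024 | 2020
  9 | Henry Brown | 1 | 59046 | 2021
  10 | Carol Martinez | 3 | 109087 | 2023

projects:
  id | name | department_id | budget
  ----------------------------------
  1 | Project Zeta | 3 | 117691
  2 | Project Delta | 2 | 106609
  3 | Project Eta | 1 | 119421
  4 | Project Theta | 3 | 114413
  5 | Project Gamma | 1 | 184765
SELECT c.name, p.name AS department, c.budget FROM projects c JOIN departments p ON c.department_id = p.id WHERE p.budget < 332974

Execution result:
name | department | budget
Project Zeta | HR | 117691
Project Theta | HR | 114413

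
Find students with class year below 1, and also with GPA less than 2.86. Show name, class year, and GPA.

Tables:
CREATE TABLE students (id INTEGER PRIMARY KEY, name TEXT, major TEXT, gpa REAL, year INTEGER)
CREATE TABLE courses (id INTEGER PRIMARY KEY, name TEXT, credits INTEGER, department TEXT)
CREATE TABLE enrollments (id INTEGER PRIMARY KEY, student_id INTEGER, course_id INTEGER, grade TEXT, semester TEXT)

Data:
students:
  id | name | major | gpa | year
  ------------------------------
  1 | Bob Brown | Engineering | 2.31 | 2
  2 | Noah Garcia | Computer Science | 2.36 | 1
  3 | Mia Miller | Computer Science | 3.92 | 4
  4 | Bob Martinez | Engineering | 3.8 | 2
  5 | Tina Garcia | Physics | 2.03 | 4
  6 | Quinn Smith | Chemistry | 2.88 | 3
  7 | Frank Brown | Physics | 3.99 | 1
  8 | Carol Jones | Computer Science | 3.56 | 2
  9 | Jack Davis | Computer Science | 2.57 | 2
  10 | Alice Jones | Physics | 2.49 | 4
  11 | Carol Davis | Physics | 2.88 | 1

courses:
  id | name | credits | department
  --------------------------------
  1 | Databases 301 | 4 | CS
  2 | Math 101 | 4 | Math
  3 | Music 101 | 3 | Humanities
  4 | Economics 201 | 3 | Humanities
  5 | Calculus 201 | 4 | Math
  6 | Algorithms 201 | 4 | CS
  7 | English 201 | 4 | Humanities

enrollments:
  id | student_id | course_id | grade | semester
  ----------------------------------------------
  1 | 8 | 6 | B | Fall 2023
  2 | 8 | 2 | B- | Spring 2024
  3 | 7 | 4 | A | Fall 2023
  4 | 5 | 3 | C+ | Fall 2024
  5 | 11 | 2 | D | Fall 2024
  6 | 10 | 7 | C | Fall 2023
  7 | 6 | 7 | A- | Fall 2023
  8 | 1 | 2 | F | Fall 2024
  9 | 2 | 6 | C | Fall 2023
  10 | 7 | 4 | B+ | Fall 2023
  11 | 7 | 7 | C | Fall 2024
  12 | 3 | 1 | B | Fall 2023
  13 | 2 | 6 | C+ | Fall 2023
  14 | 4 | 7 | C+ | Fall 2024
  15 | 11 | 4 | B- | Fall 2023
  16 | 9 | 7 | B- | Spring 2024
SELECT name, year, gpa FROM students WHERE year < 1 AND gpa < 2.86

Execution result:
(no rows)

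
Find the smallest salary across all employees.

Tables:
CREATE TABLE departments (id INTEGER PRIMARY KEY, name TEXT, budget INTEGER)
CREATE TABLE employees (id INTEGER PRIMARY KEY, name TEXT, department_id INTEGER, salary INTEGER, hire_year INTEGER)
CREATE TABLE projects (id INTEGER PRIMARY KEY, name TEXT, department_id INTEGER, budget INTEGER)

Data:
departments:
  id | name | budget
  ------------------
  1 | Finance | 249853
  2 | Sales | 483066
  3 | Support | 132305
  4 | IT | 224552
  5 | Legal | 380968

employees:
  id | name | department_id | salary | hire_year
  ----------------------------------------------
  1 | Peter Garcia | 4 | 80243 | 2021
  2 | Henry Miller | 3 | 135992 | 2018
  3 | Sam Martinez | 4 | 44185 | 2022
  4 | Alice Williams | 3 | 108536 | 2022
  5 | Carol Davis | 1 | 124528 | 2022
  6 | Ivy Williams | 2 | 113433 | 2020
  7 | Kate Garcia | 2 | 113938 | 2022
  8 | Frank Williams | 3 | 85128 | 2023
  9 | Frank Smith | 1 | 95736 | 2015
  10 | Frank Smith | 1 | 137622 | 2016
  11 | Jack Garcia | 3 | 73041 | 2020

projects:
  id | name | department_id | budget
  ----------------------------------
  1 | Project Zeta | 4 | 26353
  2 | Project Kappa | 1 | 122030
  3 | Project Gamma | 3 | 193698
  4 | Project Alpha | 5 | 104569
SELECT MIN(salary) FROM employees

Execution result:
44185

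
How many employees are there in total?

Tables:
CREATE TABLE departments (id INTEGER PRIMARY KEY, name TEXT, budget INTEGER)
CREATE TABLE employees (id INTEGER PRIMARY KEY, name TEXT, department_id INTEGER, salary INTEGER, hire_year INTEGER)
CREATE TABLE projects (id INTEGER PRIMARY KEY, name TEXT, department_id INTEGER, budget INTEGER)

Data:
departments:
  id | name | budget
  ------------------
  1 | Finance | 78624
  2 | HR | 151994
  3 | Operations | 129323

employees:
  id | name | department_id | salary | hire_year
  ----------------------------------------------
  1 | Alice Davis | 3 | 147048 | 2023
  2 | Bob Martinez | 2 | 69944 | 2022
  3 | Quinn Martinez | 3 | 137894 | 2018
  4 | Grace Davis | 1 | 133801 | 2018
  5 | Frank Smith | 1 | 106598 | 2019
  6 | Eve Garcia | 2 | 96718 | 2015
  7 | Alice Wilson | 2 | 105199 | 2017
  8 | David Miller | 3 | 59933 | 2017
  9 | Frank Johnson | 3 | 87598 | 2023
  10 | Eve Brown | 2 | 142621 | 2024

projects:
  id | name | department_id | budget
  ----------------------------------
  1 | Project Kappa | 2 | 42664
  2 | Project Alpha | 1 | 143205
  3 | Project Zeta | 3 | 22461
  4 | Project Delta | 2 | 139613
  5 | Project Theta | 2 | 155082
SELECT COUNT(*) FROM employees

Execution result:
10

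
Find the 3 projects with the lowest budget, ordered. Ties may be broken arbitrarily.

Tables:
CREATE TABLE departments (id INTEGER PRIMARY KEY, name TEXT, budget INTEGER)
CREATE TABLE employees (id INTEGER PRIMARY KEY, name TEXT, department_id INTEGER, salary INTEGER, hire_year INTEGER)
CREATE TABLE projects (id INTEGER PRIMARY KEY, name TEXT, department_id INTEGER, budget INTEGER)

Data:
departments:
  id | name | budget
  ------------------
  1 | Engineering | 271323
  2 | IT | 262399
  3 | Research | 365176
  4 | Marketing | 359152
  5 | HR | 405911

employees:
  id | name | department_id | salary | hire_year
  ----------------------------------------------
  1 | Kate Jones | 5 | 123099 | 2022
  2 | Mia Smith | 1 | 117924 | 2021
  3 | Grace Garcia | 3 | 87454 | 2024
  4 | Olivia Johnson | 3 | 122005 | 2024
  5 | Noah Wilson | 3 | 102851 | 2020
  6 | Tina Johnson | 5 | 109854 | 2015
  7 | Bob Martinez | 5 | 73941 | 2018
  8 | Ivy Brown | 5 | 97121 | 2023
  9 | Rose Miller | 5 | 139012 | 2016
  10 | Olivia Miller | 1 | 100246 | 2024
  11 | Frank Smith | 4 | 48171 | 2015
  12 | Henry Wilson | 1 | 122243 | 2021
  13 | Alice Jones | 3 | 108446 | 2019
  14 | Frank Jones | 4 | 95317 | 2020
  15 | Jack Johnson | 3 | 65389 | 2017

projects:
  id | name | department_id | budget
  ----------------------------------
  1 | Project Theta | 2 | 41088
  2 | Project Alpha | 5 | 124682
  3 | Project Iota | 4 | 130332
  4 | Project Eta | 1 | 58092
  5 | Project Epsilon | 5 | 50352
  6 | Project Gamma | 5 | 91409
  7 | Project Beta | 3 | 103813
SELECT name, budget FROM projects ORDER BY budget ASC LIMIT 3

Execution result:
name | budget
Project Theta | 41088
Project Epsilon | 50352
Project Eta | 58092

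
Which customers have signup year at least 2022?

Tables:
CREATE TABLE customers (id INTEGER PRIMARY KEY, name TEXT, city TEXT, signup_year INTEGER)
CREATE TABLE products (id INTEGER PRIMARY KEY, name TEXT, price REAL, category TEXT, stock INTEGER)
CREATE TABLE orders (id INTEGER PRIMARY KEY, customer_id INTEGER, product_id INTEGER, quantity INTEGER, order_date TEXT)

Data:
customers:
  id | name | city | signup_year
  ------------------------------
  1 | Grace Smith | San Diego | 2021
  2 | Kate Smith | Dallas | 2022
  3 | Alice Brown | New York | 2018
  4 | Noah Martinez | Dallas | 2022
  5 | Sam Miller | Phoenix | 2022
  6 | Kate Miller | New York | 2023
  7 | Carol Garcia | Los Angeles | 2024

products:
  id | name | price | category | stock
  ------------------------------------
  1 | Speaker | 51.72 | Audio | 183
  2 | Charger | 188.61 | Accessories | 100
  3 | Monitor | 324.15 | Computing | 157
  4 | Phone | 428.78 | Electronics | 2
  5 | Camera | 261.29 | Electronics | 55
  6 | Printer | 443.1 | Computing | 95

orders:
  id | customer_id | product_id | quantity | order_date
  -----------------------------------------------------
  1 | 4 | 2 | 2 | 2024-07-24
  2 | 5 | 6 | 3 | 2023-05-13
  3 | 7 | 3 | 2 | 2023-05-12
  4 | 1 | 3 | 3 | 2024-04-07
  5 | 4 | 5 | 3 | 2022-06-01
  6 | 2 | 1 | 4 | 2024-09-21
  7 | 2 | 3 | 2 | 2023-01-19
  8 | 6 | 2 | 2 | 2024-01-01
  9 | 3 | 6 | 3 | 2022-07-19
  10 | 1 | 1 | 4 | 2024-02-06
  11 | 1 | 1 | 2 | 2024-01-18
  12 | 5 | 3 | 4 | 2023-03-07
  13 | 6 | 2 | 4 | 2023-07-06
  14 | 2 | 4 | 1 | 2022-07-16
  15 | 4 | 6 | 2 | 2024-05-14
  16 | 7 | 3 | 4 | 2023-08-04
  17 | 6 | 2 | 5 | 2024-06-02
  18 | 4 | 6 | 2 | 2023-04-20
SELECT name, signup_year FROM customers WHERE signup_year >= 2022

Execution result:
name | signup_year
Kate Smith | 2022
Noah Martinez | 2022
Sam Miller | 2022
Kate Miller | 2023
Carol Garcia | 2024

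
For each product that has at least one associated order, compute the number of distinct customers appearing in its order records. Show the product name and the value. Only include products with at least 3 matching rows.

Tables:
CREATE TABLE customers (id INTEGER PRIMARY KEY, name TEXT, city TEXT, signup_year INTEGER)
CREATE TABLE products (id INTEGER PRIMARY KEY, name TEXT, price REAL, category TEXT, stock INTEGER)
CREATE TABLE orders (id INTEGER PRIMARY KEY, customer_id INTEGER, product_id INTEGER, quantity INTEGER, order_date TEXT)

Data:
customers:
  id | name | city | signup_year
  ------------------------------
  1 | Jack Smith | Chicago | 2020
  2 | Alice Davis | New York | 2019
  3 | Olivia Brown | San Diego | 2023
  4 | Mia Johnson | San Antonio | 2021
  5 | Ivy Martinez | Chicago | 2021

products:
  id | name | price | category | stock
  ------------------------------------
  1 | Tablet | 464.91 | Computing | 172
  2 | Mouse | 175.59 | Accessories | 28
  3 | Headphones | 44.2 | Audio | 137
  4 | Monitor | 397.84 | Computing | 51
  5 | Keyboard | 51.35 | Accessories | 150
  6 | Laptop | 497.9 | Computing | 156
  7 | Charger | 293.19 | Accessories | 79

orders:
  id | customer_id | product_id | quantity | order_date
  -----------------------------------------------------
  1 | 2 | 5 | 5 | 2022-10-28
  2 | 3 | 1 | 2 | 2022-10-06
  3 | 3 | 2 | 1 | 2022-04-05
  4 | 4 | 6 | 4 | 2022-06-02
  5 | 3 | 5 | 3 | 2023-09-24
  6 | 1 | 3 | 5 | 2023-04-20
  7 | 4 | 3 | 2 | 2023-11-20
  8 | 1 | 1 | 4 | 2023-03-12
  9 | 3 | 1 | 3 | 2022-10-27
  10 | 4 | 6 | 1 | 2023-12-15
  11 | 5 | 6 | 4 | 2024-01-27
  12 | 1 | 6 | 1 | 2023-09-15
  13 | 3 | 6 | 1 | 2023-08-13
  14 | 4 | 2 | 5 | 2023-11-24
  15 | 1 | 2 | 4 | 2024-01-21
SELECT p.name, COUNT(DISTINCT c.customer_id) AS distinct_customer_count FROM orders c JOIN products p ON c.product_id = p.id GROUP BY p.id, p.name HAVING COUNT(*) >= 3

Execution result:
name | distinct_customer_count
Tablet | 2
Mouse | 3
Laptop | 4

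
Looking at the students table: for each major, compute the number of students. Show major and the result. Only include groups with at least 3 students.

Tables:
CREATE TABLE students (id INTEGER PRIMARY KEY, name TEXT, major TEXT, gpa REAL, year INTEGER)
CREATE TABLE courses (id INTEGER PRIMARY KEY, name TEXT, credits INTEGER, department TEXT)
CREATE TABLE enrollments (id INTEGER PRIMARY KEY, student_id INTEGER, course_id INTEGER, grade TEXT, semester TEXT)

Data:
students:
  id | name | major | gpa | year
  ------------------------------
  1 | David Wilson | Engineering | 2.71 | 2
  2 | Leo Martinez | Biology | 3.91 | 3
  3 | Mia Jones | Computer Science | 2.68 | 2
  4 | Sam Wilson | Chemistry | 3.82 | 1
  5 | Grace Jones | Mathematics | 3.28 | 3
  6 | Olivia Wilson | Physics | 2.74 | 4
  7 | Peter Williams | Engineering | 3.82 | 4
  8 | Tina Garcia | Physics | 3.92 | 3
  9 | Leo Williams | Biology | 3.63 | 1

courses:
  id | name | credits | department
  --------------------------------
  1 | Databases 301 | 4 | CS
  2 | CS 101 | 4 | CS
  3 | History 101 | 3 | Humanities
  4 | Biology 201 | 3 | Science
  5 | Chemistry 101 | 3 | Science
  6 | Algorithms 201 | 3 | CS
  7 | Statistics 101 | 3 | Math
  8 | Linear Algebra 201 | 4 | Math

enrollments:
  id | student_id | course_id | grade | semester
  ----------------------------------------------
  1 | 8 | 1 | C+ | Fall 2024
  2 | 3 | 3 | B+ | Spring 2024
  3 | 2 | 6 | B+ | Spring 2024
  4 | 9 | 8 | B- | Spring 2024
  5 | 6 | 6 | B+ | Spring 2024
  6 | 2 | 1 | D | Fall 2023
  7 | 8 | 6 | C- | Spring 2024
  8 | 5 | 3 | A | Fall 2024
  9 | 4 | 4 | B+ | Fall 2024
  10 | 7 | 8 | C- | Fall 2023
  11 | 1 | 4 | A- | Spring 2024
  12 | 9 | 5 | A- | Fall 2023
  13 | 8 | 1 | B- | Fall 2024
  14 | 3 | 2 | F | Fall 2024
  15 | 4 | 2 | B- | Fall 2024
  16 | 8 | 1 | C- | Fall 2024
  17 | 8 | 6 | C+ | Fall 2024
SELECT major, COUNT(*) AS n FROM students GROUP BY major HAVING COUNT(*) >= 3

Execution result:
(no rows)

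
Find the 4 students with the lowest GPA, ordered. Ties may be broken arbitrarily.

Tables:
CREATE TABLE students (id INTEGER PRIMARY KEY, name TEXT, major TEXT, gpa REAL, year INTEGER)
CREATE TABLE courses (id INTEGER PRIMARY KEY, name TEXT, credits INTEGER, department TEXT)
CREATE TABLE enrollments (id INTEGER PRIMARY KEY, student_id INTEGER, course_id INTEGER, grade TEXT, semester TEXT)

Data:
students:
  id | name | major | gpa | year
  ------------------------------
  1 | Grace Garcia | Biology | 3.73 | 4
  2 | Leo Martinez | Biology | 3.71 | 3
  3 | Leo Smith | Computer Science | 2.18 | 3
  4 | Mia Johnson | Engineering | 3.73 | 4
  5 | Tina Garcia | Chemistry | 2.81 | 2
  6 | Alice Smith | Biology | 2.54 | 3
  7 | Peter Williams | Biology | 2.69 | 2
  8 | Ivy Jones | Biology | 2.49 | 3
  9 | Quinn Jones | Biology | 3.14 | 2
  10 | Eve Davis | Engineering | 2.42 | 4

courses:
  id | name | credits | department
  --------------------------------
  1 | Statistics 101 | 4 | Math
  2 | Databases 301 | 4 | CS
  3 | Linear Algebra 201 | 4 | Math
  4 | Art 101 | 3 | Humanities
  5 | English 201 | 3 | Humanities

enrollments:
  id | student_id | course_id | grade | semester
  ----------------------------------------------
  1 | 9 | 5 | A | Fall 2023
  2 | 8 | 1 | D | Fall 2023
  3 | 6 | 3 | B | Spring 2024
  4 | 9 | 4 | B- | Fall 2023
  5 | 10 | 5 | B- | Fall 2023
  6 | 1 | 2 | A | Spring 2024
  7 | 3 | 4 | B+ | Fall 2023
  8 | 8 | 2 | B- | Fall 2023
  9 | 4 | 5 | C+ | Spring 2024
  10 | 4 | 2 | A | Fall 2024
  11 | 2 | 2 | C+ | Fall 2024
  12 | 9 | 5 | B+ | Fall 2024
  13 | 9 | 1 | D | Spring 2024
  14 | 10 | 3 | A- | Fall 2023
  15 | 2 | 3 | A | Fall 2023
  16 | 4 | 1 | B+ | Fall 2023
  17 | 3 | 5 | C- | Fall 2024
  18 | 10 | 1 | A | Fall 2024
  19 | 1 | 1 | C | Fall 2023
SELECT name, gpa FROM students ORDER BY gpa ASC LIMIT 4

Execution result:
name | gpa
Leo Smith | 2.18
Eve Davis | 2.42
Ivy Jones | 2.49
Alice Smith | 2.54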